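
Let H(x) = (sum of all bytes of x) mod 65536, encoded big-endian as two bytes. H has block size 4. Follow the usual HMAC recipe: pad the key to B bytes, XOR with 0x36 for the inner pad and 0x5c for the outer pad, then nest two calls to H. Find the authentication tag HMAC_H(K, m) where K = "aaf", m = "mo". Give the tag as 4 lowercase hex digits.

0122

Key "aaf" = 61 61 66 is 3 bytes ≤ B = 4; zero-pad to 4 bytes: K' = 61 61 66 00.
K' ⊕ ipad = 57 57 50 36.  K' ⊕ opad = 3d 3d 3a 5c.
Inner input = (K'⊕ipad) ∥ m = 57 57 50 36 ∥ 6d 6f.
Inner hash: sum = 87+87+80+54+109+111 = 528 → 02 10.
Outer input = (K'⊕opad) ∥ inner = 3d 3d 3a 5c ∥ 02 10.
Outer hash (tag): sum = 61+61+58+92+2+16 = 290 → 01 22.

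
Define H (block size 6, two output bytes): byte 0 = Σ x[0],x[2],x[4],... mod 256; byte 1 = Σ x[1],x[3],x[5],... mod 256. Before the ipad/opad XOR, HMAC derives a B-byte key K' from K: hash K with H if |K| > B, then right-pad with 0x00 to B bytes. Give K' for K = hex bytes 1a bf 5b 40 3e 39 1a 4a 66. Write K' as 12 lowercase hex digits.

338200000000

|K| = 9 > B = 6, so first hash the key.
H(K): even-index sum = 307 mod 256 = 51; odd-index sum = 386 mod 256 = 130 → 33 82.
Zero-pad H(K) = 33 82 to 6 bytes: K' = 33 82 00 00 00 00.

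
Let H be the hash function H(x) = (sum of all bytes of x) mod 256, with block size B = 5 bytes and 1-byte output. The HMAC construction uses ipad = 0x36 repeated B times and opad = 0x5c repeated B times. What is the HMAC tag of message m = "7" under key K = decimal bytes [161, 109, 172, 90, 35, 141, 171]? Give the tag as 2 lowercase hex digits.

Key decimal bytes [161, 109, 172, 90, 35, 141, 171] = a1 6d ac 5a 23 8d ab is 7 bytes > B = 5, so hash it first: H(key) = 6f, then zero-pad to 5 bytes: K' = 6f 00 00 00 00.
K' ⊕ ipad = 59 36 36 36 36.  K' ⊕ opad = 33 5c 5c 5c 5c.
Inner input = (K'⊕ipad) ∥ m = 59 36 36 36 36 ∥ 37.
Inner hash: sum = 89+54+54+54+54+55 = 360; mod 256 = 104 → 68.
Outer input = (K'⊕opad) ∥ inner = 33 5c 5c 5c 5c ∥ 68.
Outer hash (tag): sum = 51+92+92+92+92+104 = 523; mod 256 = 11 → 0b.

0b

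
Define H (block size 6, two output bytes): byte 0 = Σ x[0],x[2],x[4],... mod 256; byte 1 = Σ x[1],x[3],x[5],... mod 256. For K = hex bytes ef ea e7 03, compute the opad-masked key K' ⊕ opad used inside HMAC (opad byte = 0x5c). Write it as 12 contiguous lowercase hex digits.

b3b6bb5f5c5c

Key hex bytes ef ea e7 03 is 4 bytes ≤ B = 6; zero-pad to 6 bytes: K' = ef ea e7 03 00 00.
XOR each byte with 0x5c: ef⊕5c=b3, ea⊕5c=b6, e7⊕5c=bb, 03⊕5c=5f, 00⊕5c=5c, 00⊕5c=5c.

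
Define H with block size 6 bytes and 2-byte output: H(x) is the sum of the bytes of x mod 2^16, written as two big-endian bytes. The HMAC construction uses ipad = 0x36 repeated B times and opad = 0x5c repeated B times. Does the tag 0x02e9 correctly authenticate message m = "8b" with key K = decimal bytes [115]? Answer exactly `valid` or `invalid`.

Key decimal bytes [115] = 73 is 1 byte ≤ B = 6; zero-pad to 6 bytes: K' = 73 00 00 00 00 00.
K' ⊕ ipad = 45 36 36 36 36 36; K' ⊕ opad = 2f 5c 5c 5c 5c 5c.
Inner hash: sum = 69+54+54+54+54+54+56+98 = 493 → 01 ed.
Outer hash (recomputed tag): sum = 47+92+92+92+92+92+1+237 = 745 → 02 e9.
Recomputed tag = 02e9; claimed = 02e9 → match.

valid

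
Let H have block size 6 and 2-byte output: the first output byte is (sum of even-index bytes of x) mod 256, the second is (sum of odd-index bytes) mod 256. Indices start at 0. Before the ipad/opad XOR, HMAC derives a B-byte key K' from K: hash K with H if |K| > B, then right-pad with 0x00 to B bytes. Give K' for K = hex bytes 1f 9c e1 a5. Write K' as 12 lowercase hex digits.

1f9ce1a50000

Key hex bytes 1f 9c e1 a5 is 4 bytes ≤ B = 6; zero-pad to 6 bytes: K' = 1f 9c e1 a5 00 00.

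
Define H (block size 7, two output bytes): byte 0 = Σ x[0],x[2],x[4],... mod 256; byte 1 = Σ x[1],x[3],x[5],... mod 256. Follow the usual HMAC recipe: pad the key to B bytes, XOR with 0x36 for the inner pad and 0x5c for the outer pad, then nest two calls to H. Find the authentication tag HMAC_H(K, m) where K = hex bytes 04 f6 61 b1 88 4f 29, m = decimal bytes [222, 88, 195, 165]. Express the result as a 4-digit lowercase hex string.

3f0d

Key hex bytes 04 f6 61 b1 88 4f 29 is exactly B = 7 bytes: K' = 04 f6 61 b1 88 4f 29.
K' ⊕ ipad = 32 c0 57 87 be 79 1f.  K' ⊕ opad = 58 aa 3d ed d4 13 75.
Inner input = (K'⊕ipad) ∥ m = 32 c0 57 87 be 79 1f ∥ de 58 c3 a5.
Inner hash: even-index sum = 611 mod 256 = 99; odd-index sum = 865 mod 256 = 97 → 63 61.
Outer input = (K'⊕opad) ∥ inner = 58 aa 3d ed d4 13 75 ∥ 63 61.
Outer hash (tag): even-index sum = 575 mod 256 = 63; odd-index sum = 525 mod 256 = 13 → 3f 0d.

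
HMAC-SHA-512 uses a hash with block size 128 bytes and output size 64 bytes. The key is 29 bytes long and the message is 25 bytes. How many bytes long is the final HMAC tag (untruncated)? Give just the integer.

The tag is one SHA-512 digest: 64 bytes.

64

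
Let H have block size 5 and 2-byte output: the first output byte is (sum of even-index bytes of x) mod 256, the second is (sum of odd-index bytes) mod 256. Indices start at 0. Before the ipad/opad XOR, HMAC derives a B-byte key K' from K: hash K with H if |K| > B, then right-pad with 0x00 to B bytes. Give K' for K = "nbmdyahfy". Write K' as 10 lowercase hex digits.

|K| = 9 > B = 5, so first hash the key.
H(K): even-index sum = 565 mod 256 = 53; odd-index sum = 397 mod 256 = 141 → 35 8d.
Zero-pad H(K) = 35 8d to 5 bytes: K' = 35 8d 00 00 00.

358d000000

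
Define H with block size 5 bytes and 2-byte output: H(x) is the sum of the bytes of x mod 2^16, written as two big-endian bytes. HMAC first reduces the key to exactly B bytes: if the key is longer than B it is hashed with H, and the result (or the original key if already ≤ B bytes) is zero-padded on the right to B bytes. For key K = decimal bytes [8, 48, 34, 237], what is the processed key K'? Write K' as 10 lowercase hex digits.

Key decimal bytes [8, 48, 34, 237] = 08 30 22 ed is 4 bytes ≤ B = 5; zero-pad to 5 bytes: K' = 08 30 22 ed 00.

083022ed00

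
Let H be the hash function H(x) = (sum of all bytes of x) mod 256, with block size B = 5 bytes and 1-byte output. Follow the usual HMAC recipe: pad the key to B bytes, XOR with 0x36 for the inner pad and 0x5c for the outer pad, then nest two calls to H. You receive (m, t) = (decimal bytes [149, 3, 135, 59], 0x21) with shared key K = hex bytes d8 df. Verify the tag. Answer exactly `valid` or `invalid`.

invalid

Key hex bytes d8 df is 2 bytes ≤ B = 5; zero-pad to 5 bytes: K' = d8 df 00 00 00.
K' ⊕ ipad = ee e9 36 36 36; K' ⊕ opad = 84 83 5c 5c 5c.
Inner hash: sum = 238+233+54+54+54+149+3+135+59 = 979; mod 256 = 211 → d3.
Outer hash (recomputed tag): sum = 132+131+92+92+92+211 = 750; mod 256 = 238 → ee.
Recomputed tag = ee; claimed = 21 → mismatch.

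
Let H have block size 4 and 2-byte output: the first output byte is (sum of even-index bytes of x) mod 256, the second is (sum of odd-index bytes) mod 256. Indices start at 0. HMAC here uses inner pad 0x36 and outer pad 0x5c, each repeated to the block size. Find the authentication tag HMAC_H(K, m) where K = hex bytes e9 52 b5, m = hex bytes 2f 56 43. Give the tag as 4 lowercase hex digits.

725a

Key hex bytes e9 52 b5 is 3 bytes ≤ B = 4; zero-pad to 4 bytes: K' = e9 52 b5 00.
K' ⊕ ipad = df 64 83 36.  K' ⊕ opad = b5 0e e9 5c.
Inner input = (K'⊕ipad) ∥ m = df 64 83 36 ∥ 2f 56 43.
Inner hash: even-index sum = 468 mod 256 = 212; odd-index sum = 240 mod 256 = 240 → d4 f0.
Outer input = (K'⊕opad) ∥ inner = b5 0e e9 5c ∥ d4 f0.
Outer hash (tag): even-index sum = 626 mod 256 = 114; odd-index sum = 346 mod 256 = 90 → 72 5a.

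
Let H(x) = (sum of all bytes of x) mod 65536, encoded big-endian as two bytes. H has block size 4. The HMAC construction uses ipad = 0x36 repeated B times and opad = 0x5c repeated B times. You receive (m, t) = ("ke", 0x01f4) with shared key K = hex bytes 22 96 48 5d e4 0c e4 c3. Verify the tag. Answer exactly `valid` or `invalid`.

valid

Key hex bytes 22 96 48 5d e4 0c e4 c3 is 8 bytes > B = 4, so hash it first: H(key) = 03 f4, then zero-pad to 4 bytes: K' = 03 f4 00 00.
K' ⊕ ipad = 35 c2 36 36; K' ⊕ opad = 5f a8 5c 5c.
Inner hash: sum = 53+194+54+54+107+101 = 563 → 02 33.
Outer hash (recomputed tag): sum = 95+168+92+92+2+51 = 500 → 01 f4.
Recomputed tag = 01f4; claimed = 01f4 → match.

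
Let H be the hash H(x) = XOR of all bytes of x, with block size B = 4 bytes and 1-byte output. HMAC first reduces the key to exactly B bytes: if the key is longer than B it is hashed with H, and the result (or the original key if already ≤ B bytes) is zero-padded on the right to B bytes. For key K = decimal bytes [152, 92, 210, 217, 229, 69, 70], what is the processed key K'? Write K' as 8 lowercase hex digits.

|K| = 7 > B = 4, so first hash the key.
H(K): XOR 98⊕5c⊕d2⊕d9⊕e5⊕45⊕46 = 29.
Zero-pad H(K) = 29 to 4 bytes: K' = 29 00 00 00.

29000000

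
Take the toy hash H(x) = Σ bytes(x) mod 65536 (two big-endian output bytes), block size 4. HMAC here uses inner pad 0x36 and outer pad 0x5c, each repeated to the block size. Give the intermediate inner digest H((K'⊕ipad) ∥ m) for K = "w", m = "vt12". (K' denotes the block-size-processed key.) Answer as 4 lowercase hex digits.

0230

Key "w" = 77 is 1 byte ≤ B = 4; zero-pad to 4 bytes: K' = 77 00 00 00.
K' ⊕ ipad = 41 36 36 36.
Inner input = 41 36 36 36 ∥ 76 74 31 32.
Inner hash: sum = 65+54+54+54+118+116+49+50 = 560 → 02 30.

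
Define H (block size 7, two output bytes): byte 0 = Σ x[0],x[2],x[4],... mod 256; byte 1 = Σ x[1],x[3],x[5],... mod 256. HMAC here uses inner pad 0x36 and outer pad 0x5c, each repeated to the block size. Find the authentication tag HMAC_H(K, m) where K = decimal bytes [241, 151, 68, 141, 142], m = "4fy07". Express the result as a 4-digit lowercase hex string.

69b5

Key decimal bytes [241, 151, 68, 141, 142] = f1 97 44 8d 8e is 5 bytes ≤ B = 7; zero-pad to 7 bytes: K' = f1 97 44 8d 8e 00 00.
K' ⊕ ipad = c7 a1 72 bb b8 36 36.  K' ⊕ opad = ad cb 18 d1 d2 5c 5c.
Inner input = (K'⊕ipad) ∥ m = c7 a1 72 bb b8 36 36 ∥ 34 66 79 30 37.
Inner hash: even-index sum = 701 mod 256 = 189; odd-index sum = 630 mod 256 = 118 → bd 76.
Outer input = (K'⊕opad) ∥ inner = ad cb 18 d1 d2 5c 5c ∥ bd 76.
Outer hash (tag): even-index sum = 617 mod 256 = 105; odd-index sum = 693 mod 256 = 181 → 69 b5.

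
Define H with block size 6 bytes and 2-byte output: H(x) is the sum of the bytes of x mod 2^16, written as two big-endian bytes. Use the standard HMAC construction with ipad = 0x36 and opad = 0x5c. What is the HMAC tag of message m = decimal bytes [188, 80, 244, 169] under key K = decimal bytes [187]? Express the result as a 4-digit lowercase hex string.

02fb

Key decimal bytes [187] = bb is 1 byte ≤ B = 6; zero-pad to 6 bytes: K' = bb 00 00 00 00 00.
K' ⊕ ipad = 8d 36 36 36 36 36.  K' ⊕ opad = e7 5c 5c 5c 5c 5c.
Inner input = (K'⊕ipad) ∥ m = 8d 36 36 36 36 36 ∥ bc 50 f4 a9.
Inner hash: sum = 141+54+54+54+54+54+188+80+244+169 = 1092 → 04 44.
Outer input = (K'⊕opad) ∥ inner = e7 5c 5c 5c 5c 5c ∥ 04 44.
Outer hash (tag): sum = 231+92+92+92+92+92+4+68 = 763 → 02 fb.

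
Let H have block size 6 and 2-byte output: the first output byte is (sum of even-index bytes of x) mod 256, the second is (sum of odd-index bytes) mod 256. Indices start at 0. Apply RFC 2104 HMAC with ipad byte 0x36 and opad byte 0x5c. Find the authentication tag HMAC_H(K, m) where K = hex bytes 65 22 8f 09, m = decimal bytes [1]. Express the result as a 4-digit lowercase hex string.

Key hex bytes 65 22 8f 09 is 4 bytes ≤ B = 6; zero-pad to 6 bytes: K' = 65 22 8f 09 00 00.
K' ⊕ ipad = 53 14 b9 3f 36 36.  K' ⊕ opad = 39 7e d3 55 5c 5c.
Inner input = (K'⊕ipad) ∥ m = 53 14 b9 3f 36 36 ∥ 01.
Inner hash: even-index sum = 323 mod 256 = 67; odd-index sum = 137 mod 256 = 137 → 43 89.
Outer input = (K'⊕opad) ∥ inner = 39 7e d3 55 5c 5c ∥ 43 89.
Outer hash (tag): even-index sum = 427 mod 256 = 171; odd-index sum = 440 mod 256 = 184 → ab b8.

abb8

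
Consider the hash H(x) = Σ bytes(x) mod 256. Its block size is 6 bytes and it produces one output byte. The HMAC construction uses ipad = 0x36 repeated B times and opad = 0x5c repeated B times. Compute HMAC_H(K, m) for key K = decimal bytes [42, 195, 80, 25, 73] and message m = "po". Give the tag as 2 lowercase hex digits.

Key decimal bytes [42, 195, 80, 25, 73] = 2a c3 50 19 49 is 5 bytes ≤ B = 6; zero-pad to 6 bytes: K' = 2a c3 50 19 49 00.
K' ⊕ ipad = 1c f5 66 2f 7f 36.  K' ⊕ opad = 76 9f 0c 45 15 5c.
Inner input = (K'⊕ipad) ∥ m = 1c f5 66 2f 7f 36 ∥ 70 6f.
Inner hash: sum = 28+245+102+47+127+54+112+111 = 826; mod 256 = 58 → 3a.
Outer input = (K'⊕opad) ∥ inner = 76 9f 0c 45 15 5c ∥ 3a.
Outer hash (tag): sum = 118+159+12+69+21+92+58 = 529; mod 256 = 17 → 11.

11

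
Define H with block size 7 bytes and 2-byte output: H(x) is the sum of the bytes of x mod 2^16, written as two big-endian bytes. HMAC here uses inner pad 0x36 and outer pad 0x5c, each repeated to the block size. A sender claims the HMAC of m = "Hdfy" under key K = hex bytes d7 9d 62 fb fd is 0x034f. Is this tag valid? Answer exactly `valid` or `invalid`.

Key hex bytes d7 9d 62 fb fd is 5 bytes ≤ B = 7; zero-pad to 7 bytes: K' = d7 9d 62 fb fd 00 00.
K' ⊕ ipad = e1 ab 54 cd cb 36 36; K' ⊕ opad = 8b c1 3e a7 a1 5c 5c.
Inner hash: sum = 225+171+84+205+203+54+54+72+100+102+121 = 1391 → 05 6f.
Outer hash (recomputed tag): sum = 139+193+62+167+161+92+92+5+111 = 1022 → 03 fe.
Recomputed tag = 03fe; claimed = 034f → mismatch.

invalid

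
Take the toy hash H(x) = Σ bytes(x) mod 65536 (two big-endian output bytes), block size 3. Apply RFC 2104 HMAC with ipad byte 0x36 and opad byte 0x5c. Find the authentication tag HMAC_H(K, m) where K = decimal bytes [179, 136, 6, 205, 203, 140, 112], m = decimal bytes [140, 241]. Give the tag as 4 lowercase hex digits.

0211

Key decimal bytes [179, 136, 6, 205, 203, 140, 112] = b3 88 06 cd cb 8c 70 is 7 bytes > B = 3, so hash it first: H(key) = 03 d5, then zero-pad to 3 bytes: K' = 03 d5 00.
K' ⊕ ipad = 35 e3 36.  K' ⊕ opad = 5f 89 5c.
Inner input = (K'⊕ipad) ∥ m = 35 e3 36 ∥ 8c f1.
Inner hash: sum = 53+227+54+140+241 = 715 → 02 cb.
Outer input = (K'⊕opad) ∥ inner = 5f 89 5c ∥ 02 cb.
Outer hash (tag): sum = 95+137+92+2+203 = 529 → 02 11.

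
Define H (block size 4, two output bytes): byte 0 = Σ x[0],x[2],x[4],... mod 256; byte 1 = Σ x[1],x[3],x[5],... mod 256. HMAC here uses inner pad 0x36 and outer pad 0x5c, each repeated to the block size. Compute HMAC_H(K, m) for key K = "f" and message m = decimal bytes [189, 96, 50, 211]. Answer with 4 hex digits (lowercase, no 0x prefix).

0b57

Key "f" = 66 is 1 byte ≤ B = 4; zero-pad to 4 bytes: K' = 66 00 00 00.
K' ⊕ ipad = 50 36 36 36.  K' ⊕ opad = 3a 5c 5c 5c.
Inner input = (K'⊕ipad) ∥ m = 50 36 36 36 ∥ bd 60 32 d3.
Inner hash: even-index sum = 373 mod 256 = 117; odd-index sum = 415 mod 256 = 159 → 75 9f.
Outer input = (K'⊕opad) ∥ inner = 3a 5c 5c 5c ∥ 75 9f.
Outer hash (tag): even-index sum = 267 mod 256 = 11; odd-index sum = 343 mod 256 = 87 → 0b 57.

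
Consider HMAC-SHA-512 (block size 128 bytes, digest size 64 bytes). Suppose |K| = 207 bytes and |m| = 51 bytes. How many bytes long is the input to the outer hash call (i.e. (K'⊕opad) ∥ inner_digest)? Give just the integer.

192

Key is 207 > 128 bytes, so it is hashed to 64 bytes then zero-padded to 128: |K'| = 128.
Outer input = (K'⊕opad) ∥ H(inner) → 128 + 64 = 192 bytes.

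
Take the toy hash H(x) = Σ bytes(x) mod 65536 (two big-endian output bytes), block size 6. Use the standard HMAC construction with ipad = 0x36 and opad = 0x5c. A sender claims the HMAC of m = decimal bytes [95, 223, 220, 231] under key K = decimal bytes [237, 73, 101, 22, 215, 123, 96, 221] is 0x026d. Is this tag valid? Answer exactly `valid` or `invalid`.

invalid

Key decimal bytes [237, 73, 101, 22, 215, 123, 96, 221] = ed 49 65 16 d7 7b 60 dd is 8 bytes > B = 6, so hash it first: H(key) = 04 40, then zero-pad to 6 bytes: K' = 04 40 00 00 00 00.
K' ⊕ ipad = 32 76 36 36 36 36; K' ⊕ opad = 58 1c 5c 5c 5c 5c.
Inner hash: sum = 50+118+54+54+54+54+95+223+220+231 = 1153 → 04 81.
Outer hash (recomputed tag): sum = 88+28+92+92+92+92+4+129 = 617 → 02 69.
Recomputed tag = 0269; claimed = 026d → mismatch.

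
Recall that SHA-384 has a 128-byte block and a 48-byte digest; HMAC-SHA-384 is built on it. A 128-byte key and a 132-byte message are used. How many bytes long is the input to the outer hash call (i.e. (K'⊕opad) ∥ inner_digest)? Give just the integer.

Key is 128 ≤ 128 bytes, zero-padded: |K'| = 128.
Outer input = (K'⊕opad) ∥ H(inner) → 128 + 48 = 176 bytes.

176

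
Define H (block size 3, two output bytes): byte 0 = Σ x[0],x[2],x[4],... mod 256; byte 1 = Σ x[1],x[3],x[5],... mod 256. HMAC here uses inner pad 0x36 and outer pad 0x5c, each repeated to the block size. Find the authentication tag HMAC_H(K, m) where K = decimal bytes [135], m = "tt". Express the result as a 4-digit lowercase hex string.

Key decimal bytes [135] = 87 is 1 byte ≤ B = 3; zero-pad to 3 bytes: K' = 87 00 00.
K' ⊕ ipad = b1 36 36.  K' ⊕ opad = db 5c 5c.
Inner input = (K'⊕ipad) ∥ m = b1 36 36 ∥ 74 74.
Inner hash: even-index sum = 347 mod 256 = 91; odd-index sum = 170 mod 256 = 170 → 5b aa.
Outer input = (K'⊕opad) ∥ inner = db 5c 5c ∥ 5b aa.
Outer hash (tag): even-index sum = 481 mod 256 = 225; odd-index sum = 183 mod 256 = 183 → e1 b7.

e1b7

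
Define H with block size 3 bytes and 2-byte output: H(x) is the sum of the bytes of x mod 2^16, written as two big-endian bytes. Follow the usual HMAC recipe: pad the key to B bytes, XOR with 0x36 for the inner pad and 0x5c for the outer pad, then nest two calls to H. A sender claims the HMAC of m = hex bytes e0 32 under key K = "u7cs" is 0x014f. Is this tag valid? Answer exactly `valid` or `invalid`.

Key "u7cs" = 75 37 63 73 is 4 bytes > B = 3, so hash it first: H(key) = 01 82, then zero-pad to 3 bytes: K' = 01 82 00.
K' ⊕ ipad = 37 b4 36; K' ⊕ opad = 5d de 5c.
Inner hash: sum = 55+180+54+224+50 = 563 → 02 33.
Outer hash (recomputed tag): sum = 93+222+92+2+51 = 460 → 01 cc.
Recomputed tag = 01cc; claimed = 014f → mismatch.

invalid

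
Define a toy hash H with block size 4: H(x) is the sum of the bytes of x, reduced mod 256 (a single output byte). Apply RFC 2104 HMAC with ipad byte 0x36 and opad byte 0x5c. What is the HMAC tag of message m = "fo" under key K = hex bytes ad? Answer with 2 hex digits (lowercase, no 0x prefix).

17

Key hex bytes ad is 1 byte ≤ B = 4; zero-pad to 4 bytes: K' = ad 00 00 00.
K' ⊕ ipad = 9b 36 36 36.  K' ⊕ opad = f1 5c 5c 5c.
Inner input = (K'⊕ipad) ∥ m = 9b 36 36 36 ∥ 66 6f.
Inner hash: sum = 155+54+54+54+102+111 = 530; mod 256 = 18 → 12.
Outer input = (K'⊕opad) ∥ inner = f1 5c 5c 5c ∥ 12.
Outer hash (tag): sum = 241+92+92+92+18 = 535; mod 256 = 23 → 17.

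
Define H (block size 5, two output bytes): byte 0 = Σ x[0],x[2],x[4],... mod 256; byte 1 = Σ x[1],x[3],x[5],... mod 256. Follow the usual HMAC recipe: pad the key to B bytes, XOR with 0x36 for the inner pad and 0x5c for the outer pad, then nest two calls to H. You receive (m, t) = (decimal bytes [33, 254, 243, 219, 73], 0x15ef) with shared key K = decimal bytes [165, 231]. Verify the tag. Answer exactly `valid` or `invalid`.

Key decimal bytes [165, 231] = a5 e7 is 2 bytes ≤ B = 5; zero-pad to 5 bytes: K' = a5 e7 00 00 00.
K' ⊕ ipad = 93 d1 36 36 36; K' ⊕ opad = f9 bb 5c 5c 5c.
Inner hash: even-index sum = 728 mod 256 = 216; odd-index sum = 612 mod 256 = 100 → d8 64.
Outer hash (recomputed tag): even-index sum = 533 mod 256 = 21; odd-index sum = 495 mod 256 = 239 → 15 ef.
Recomputed tag = 15ef; claimed = 15ef → match.

valid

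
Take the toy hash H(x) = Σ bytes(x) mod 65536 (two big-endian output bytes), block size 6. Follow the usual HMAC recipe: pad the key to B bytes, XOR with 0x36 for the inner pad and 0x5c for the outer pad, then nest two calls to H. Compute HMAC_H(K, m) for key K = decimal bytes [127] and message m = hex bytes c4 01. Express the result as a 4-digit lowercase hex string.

Key decimal bytes [127] = 7f is 1 byte ≤ B = 6; zero-pad to 6 bytes: K' = 7f 00 00 00 00 00.
K' ⊕ ipad = 49 36 36 36 36 36.  K' ⊕ opad = 23 5c 5c 5c 5c 5c.
Inner input = (K'⊕ipad) ∥ m = 49 36 36 36 36 36 ∥ c4 01.
Inner hash: sum = 73+54+54+54+54+54+196+1 = 540 → 02 1c.
Outer input = (K'⊕opad) ∥ inner = 23 5c 5c 5c 5c 5c ∥ 02 1c.
Outer hash (tag): sum = 35+92+92+92+92+92+2+28 = 525 → 02 0d.

020d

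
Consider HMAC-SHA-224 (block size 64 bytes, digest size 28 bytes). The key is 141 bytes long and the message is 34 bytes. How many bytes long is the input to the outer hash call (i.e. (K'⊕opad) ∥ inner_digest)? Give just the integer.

Key is 141 > 64 bytes, so it is hashed to 28 bytes then zero-padded to 64: |K'| = 64.
Outer input = (K'⊕opad) ∥ H(inner) → 64 + 28 = 92 bytes.

92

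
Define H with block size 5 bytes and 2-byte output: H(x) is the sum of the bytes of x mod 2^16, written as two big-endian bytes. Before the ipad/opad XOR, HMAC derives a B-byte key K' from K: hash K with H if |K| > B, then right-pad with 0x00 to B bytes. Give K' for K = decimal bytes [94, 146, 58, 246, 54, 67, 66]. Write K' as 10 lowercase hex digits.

02db000000

|K| = 7 > B = 5, so first hash the key.
H(K): sum = 94+146+58+246+54+67+66 = 731 → 02 db.
Zero-pad H(K) = 02 db to 5 bytes: K' = 02 db 00 00 00.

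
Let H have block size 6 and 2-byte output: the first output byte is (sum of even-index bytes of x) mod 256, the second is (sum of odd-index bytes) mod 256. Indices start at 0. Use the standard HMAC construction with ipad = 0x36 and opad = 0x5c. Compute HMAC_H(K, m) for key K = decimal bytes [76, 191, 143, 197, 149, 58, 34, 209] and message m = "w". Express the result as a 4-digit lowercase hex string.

0db0

Key decimal bytes [76, 191, 143, 197, 149, 58, 34, 209] = 4c bf 8f c5 95 3a 22 d1 is 8 bytes > B = 6, so hash it first: H(key) = 92 8f, then zero-pad to 6 bytes: K' = 92 8f 00 00 00 00.
K' ⊕ ipad = a4 b9 36 36 36 36.  K' ⊕ opad = ce d3 5c 5c 5c 5c.
Inner input = (K'⊕ipad) ∥ m = a4 b9 36 36 36 36 ∥ 77.
Inner hash: even-index sum = 391 mod 256 = 135; odd-index sum = 293 mod 256 = 37 → 87 25.
Outer input = (K'⊕opad) ∥ inner = ce d3 5c 5c 5c 5c ∥ 87 25.
Outer hash (tag): even-index sum = 525 mod 256 = 13; odd-index sum = 432 mod 256 = 176 → 0d b0.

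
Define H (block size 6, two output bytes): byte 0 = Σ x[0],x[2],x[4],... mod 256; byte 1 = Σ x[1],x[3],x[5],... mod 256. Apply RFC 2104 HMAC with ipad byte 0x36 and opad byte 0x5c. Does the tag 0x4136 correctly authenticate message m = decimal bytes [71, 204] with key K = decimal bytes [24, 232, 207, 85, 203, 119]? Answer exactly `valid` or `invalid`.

Key decimal bytes [24, 232, 207, 85, 203, 119] = 18 e8 cf 55 cb 77 is exactly B = 6 bytes: K' = 18 e8 cf 55 cb 77.
K' ⊕ ipad = 2e de f9 63 fd 41; K' ⊕ opad = 44 b4 93 09 97 2b.
Inner hash: even-index sum = 619 mod 256 = 107; odd-index sum = 590 mod 256 = 78 → 6b 4e.
Outer hash (recomputed tag): even-index sum = 473 mod 256 = 217; odd-index sum = 310 mod 256 = 54 → d9 36.
Recomputed tag = d936; claimed = 4136 → mismatch.

invalid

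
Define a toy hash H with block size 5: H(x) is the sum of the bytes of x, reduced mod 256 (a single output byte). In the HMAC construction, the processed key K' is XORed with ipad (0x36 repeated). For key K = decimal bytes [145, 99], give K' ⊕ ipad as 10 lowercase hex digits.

Key decimal bytes [145, 99] = 91 63 is 2 bytes ≤ B = 5; zero-pad to 5 bytes: K' = 91 63 00 00 00.
XOR each byte with 0x36: 91⊕36=a7, 63⊕36=55, 00⊕36=36, 00⊕36=36, 00⊕36=36.

a755363636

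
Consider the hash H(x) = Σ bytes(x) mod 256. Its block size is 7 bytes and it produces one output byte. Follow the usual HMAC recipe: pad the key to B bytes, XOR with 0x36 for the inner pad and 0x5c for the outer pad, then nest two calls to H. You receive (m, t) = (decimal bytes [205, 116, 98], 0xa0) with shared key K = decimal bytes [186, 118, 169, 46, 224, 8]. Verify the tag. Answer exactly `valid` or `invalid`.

invalid

Key decimal bytes [186, 118, 169, 46, 224, 8] = ba 76 a9 2e e0 08 is 6 bytes ≤ B = 7; zero-pad to 7 bytes: K' = ba 76 a9 2e e0 08 00.
K' ⊕ ipad = 8c 40 9f 18 d6 3e 36; K' ⊕ opad = e6 2a f5 72 bc 54 5c.
Inner hash: sum = 140+64+159+24+214+62+54+205+116+98 = 1136; mod 256 = 112 → 70.
Outer hash (recomputed tag): sum = 230+42+245+114+188+84+92+112 = 1107; mod 256 = 83 → 53.
Recomputed tag = 53; claimed = a0 → mismatch.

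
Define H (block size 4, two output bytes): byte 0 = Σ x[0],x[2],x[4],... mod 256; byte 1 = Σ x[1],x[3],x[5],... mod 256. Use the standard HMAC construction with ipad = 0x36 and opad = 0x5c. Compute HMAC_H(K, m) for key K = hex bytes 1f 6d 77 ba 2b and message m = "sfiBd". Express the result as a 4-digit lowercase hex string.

66c6

Key hex bytes 1f 6d 77 ba 2b is 5 bytes > B = 4, so hash it first: H(key) = c1 27, then zero-pad to 4 bytes: K' = c1 27 00 00.
K' ⊕ ipad = f7 11 36 36.  K' ⊕ opad = 9d 7b 5c 5c.
Inner input = (K'⊕ipad) ∥ m = f7 11 36 36 ∥ 73 66 69 42 64.
Inner hash: even-index sum = 621 mod 256 = 109; odd-index sum = 239 mod 256 = 239 → 6d ef.
Outer input = (K'⊕opad) ∥ inner = 9d 7b 5c 5c ∥ 6d ef.
Outer hash (tag): even-index sum = 358 mod 256 = 102; odd-index sum = 454 mod 256 = 198 → 66 c6.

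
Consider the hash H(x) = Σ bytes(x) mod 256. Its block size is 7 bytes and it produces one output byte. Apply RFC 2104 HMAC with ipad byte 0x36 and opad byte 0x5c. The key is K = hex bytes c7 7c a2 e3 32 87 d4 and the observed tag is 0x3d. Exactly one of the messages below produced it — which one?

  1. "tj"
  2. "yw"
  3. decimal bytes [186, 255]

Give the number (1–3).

Key hex bytes c7 7c a2 e3 32 87 d4 is exactly B = 7 bytes: K' = c7 7c a2 e3 32 87 d4.
K' ⊕ ipad = f1 4a 94 d5 04 b1 e2; K' ⊕ opad = 9b 20 fe bf 6e db 88.
m1: inner = H(f1 4a 94 d5 04 b1 e2 74 6a) = 19; tag = H(9b 20 fe bf 6e db 88 19) = 62
m2: inner = H(f1 4a 94 d5 04 b1 e2 79 77) = 2b; tag = H(9b 20 fe bf 6e db 88 2b) = 74
m3: inner = H(f1 4a 94 d5 04 b1 e2 ba ff) = f4; tag = H(9b 20 fe bf 6e db 88 f4) = 3d ← matches

3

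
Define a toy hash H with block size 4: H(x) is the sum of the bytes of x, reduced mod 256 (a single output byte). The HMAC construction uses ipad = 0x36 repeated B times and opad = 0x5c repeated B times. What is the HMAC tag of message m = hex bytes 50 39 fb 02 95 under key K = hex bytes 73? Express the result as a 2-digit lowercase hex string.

Key hex bytes 73 is 1 byte ≤ B = 4; zero-pad to 4 bytes: K' = 73 00 00 00.
K' ⊕ ipad = 45 36 36 36.  K' ⊕ opad = 2f 5c 5c 5c.
Inner input = (K'⊕ipad) ∥ m = 45 36 36 36 ∥ 50 39 fb 02 95.
Inner hash: sum = 69+54+54+54+80+57+251+2+149 = 770; mod 256 = 2 → 02.
Outer input = (K'⊕opad) ∥ inner = 2f 5c 5c 5c ∥ 02.
Outer hash (tag): sum = 47+92+92+92+2 = 325; mod 256 = 69 → 45.

45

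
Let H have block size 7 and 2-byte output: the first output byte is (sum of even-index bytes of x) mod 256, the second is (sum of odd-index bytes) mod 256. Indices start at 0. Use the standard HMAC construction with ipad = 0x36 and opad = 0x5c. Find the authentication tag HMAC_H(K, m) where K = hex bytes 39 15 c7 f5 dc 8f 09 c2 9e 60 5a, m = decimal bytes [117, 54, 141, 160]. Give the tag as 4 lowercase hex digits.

9002

Key hex bytes 39 15 c7 f5 dc 8f 09 c2 9e 60 5a is 11 bytes > B = 7, so hash it first: H(key) = dd bb, then zero-pad to 7 bytes: K' = dd bb 00 00 00 00 00.
K' ⊕ ipad = eb 8d 36 36 36 36 36.  K' ⊕ opad = 81 e7 5c 5c 5c 5c 5c.
Inner input = (K'⊕ipad) ∥ m = eb 8d 36 36 36 36 36 ∥ 75 36 8d a0.
Inner hash: even-index sum = 611 mod 256 = 99; odd-index sum = 507 mod 256 = 251 → 63 fb.
Outer input = (K'⊕opad) ∥ inner = 81 e7 5c 5c 5c 5c 5c ∥ 63 fb.
Outer hash (tag): even-index sum = 656 mod 256 = 144; odd-index sum = 514 mod 256 = 2 → 90 02.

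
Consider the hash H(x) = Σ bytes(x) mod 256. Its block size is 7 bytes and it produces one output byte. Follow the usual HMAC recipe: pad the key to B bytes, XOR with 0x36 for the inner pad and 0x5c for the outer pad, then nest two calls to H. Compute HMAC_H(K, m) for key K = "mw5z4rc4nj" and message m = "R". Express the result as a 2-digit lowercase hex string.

Key "mw5z4rc4nj" = 6d 77 35 7a 34 72 63 34 6e 6a is 10 bytes > B = 7, so hash it first: H(key) = a8, then zero-pad to 7 bytes: K' = a8 00 00 00 00 00 00.
K' ⊕ ipad = 9e 36 36 36 36 36 36.  K' ⊕ opad = f4 5c 5c 5c 5c 5c 5c.
Inner input = (K'⊕ipad) ∥ m = 9e 36 36 36 36 36 36 ∥ 52.
Inner hash: sum = 158+54+54+54+54+54+54+82 = 564; mod 256 = 52 → 34.
Outer input = (K'⊕opad) ∥ inner = f4 5c 5c 5c 5c 5c 5c ∥ 34.
Outer hash (tag): sum = 244+92+92+92+92+92+92+52 = 848; mod 256 = 80 → 50.

50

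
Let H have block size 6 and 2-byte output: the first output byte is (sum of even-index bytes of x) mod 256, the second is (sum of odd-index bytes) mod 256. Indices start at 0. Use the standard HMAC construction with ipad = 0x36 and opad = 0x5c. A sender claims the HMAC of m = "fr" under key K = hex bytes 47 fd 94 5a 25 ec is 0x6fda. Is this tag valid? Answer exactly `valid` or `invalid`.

Key hex bytes 47 fd 94 5a 25 ec is exactly B = 6 bytes: K' = 47 fd 94 5a 25 ec.
K' ⊕ ipad = 71 cb a2 6c 13 da; K' ⊕ opad = 1b a1 c8 06 79 b0.
Inner hash: even-index sum = 396 mod 256 = 140; odd-index sum = 643 mod 256 = 131 → 8c 83.
Outer hash (recomputed tag): even-index sum = 488 mod 256 = 232; odd-index sum = 474 mod 256 = 218 → e8 da.
Recomputed tag = e8da; claimed = 6fda → mismatch.

invalid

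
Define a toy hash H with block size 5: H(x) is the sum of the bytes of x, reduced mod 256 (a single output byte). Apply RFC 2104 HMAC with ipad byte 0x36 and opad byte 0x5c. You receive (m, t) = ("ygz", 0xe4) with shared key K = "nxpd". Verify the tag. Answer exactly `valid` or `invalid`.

Key "nxpd" = 6e 78 70 64 is 4 bytes ≤ B = 5; zero-pad to 5 bytes: K' = 6e 78 70 64 00.
K' ⊕ ipad = 58 4e 46 52 36; K' ⊕ opad = 32 24 2c 38 5c.
Inner hash: sum = 88+78+70+82+54+121+103+122 = 718; mod 256 = 206 → ce.
Outer hash (recomputed tag): sum = 50+36+44+56+92+206 = 484; mod 256 = 228 → e4.
Recomputed tag = e4; claimed = e4 → match.

valid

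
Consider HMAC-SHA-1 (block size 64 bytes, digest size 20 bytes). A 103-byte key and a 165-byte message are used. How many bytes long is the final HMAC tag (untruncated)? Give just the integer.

20

The tag is one SHA-1 digest: 20 bytes.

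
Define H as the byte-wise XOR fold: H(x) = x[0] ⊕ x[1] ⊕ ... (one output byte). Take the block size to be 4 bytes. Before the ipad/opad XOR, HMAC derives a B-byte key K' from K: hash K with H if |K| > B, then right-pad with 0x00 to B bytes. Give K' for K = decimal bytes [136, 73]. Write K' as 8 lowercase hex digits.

88490000

Key decimal bytes [136, 73] = 88 49 is 2 bytes ≤ B = 4; zero-pad to 4 bytes: K' = 88 49 00 00.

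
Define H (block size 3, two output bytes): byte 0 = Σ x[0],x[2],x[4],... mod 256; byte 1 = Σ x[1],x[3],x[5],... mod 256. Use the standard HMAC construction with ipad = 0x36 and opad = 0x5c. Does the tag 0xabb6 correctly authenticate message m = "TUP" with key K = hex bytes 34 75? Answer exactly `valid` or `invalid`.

Key hex bytes 34 75 is 2 bytes ≤ B = 3; zero-pad to 3 bytes: K' = 34 75 00.
K' ⊕ ipad = 02 43 36; K' ⊕ opad = 68 29 5c.
Inner hash: even-index sum = 141 mod 256 = 141; odd-index sum = 231 mod 256 = 231 → 8d e7.
Outer hash (recomputed tag): even-index sum = 427 mod 256 = 171; odd-index sum = 182 mod 256 = 182 → ab b6.
Recomputed tag = abb6; claimed = abb6 → match.

valid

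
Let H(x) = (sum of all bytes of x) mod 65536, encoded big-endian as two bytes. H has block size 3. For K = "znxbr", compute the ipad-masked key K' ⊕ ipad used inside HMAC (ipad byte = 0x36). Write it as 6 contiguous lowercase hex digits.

Key "znxbr" = 7a 6e 78 62 72 is 5 bytes > B = 3, so hash it first: H(key) = 02 34, then zero-pad to 3 bytes: K' = 02 34 00.
XOR each byte with 0x36: 02⊕36=34, 34⊕36=02, 00⊕36=36.

340236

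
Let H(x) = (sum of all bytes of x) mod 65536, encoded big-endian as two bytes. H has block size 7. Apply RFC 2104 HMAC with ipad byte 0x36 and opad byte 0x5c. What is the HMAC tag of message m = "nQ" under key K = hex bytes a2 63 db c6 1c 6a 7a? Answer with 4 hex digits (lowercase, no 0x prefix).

Key hex bytes a2 63 db c6 1c 6a 7a is exactly B = 7 bytes: K' = a2 63 db c6 1c 6a 7a.
K' ⊕ ipad = 94 55 ed f0 2a 5c 4c.  K' ⊕ opad = fe 3f 87 9a 40 36 26.
Inner input = (K'⊕ipad) ∥ m = 94 55 ed f0 2a 5c 4c ∥ 6e 51.
Inner hash: sum = 148+85+237+240+42+92+76+110+81 = 1111 → 04 57.
Outer input = (K'⊕opad) ∥ inner = fe 3f 87 9a 40 36 26 ∥ 04 57.
Outer hash (tag): sum = 254+63+135+154+64+54+38+4+87 = 853 → 03 55.

0355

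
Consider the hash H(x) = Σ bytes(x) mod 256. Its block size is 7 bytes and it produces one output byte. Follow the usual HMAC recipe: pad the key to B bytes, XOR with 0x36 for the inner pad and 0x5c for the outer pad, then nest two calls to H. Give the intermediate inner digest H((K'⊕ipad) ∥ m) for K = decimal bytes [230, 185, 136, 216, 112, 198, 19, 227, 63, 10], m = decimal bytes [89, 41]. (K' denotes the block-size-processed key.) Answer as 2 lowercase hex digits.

08

Key decimal bytes [230, 185, 136, 216, 112, 198, 19, 227, 63, 10] = e6 b9 88 d8 70 c6 13 e3 3f 0a is 10 bytes > B = 7, so hash it first: H(key) = 74, then zero-pad to 7 bytes: K' = 74 00 00 00 00 00 00.
K' ⊕ ipad = 42 36 36 36 36 36 36.
Inner input = 42 36 36 36 36 36 36 ∥ 59 29.
Inner hash: sum = 66+54+54+54+54+54+54+89+41 = 520; mod 256 = 8 → 08.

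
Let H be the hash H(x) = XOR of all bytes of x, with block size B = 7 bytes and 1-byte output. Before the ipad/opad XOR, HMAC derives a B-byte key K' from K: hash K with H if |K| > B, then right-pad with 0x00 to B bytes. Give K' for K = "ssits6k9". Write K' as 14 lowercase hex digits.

|K| = 8 > B = 7, so first hash the key.
H(K): XOR 73⊕73⊕69⊕74⊕73⊕36⊕6b⊕39 = 0a.
Zero-pad H(K) = 0a to 7 bytes: K' = 0a 00 00 00 00 00 00.

0a000000000000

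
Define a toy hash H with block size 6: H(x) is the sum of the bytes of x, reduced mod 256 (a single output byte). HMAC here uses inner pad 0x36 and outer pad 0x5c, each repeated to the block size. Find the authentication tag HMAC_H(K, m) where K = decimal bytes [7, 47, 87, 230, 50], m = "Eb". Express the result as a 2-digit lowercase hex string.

b9

Key decimal bytes [7, 47, 87, 230, 50] = 07 2f 57 e6 32 is 5 bytes ≤ B = 6; zero-pad to 6 bytes: K' = 07 2f 57 e6 32 00.
K' ⊕ ipad = 31 19 61 d0 04 36.  K' ⊕ opad = 5b 73 0b ba 6e 5c.
Inner input = (K'⊕ipad) ∥ m = 31 19 61 d0 04 36 ∥ 45 62.
Inner hash: sum = 49+25+97+208+4+54+69+98 = 604; mod 256 = 92 → 5c.
Outer input = (K'⊕opad) ∥ inner = 5b 73 0b ba 6e 5c ∥ 5c.
Outer hash (tag): sum = 91+115+11+186+110+92+92 = 697; mod 256 = 185 → b9.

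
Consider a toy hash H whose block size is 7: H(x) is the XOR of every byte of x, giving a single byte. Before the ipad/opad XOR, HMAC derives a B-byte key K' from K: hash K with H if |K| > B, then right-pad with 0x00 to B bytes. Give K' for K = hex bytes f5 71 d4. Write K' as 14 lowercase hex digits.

f571d400000000

Key hex bytes f5 71 d4 is 3 bytes ≤ B = 7; zero-pad to 7 bytes: K' = f5 71 d4 00 00 00 00.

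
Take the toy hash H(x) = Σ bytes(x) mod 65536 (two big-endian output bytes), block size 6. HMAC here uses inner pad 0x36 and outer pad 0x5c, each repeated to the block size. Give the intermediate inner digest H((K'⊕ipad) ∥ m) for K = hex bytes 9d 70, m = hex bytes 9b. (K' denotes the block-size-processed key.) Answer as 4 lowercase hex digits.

0264

Key hex bytes 9d 70 is 2 bytes ≤ B = 6; zero-pad to 6 bytes: K' = 9d 70 00 00 00 00.
K' ⊕ ipad = ab 46 36 36 36 36.
Inner input = ab 46 36 36 36 36 ∥ 9b.
Inner hash: sum = 171+70+54+54+54+54+155 = 612 → 02 64.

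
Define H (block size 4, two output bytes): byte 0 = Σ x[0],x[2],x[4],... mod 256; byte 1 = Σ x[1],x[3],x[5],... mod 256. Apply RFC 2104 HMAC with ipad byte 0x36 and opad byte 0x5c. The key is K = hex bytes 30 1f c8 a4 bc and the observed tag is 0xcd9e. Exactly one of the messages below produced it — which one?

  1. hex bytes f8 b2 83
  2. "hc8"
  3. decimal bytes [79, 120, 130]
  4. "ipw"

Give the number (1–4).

Key hex bytes 30 1f c8 a4 bc is 5 bytes > B = 4, so hash it first: H(key) = b4 c3, then zero-pad to 4 bytes: K' = b4 c3 00 00.
K' ⊕ ipad = 82 f5 36 36; K' ⊕ opad = e8 9f 5c 5c.
m1: inner = H(82 f5 36 36 f8 b2 83) = 33 dd; tag = H(e8 9f 5c 5c 33 dd) = 77d8
m2: inner = H(82 f5 36 36 68 63 38) = 58 8e; tag = H(e8 9f 5c 5c 58 8e) = 9c89
m3: inner = H(82 f5 36 36 4f 78 82) = 89 a3; tag = H(e8 9f 5c 5c 89 a3) = cd9e ← matches
m4: inner = H(82 f5 36 36 69 70 77) = 98 9b; tag = H(e8 9f 5c 5c 98 9b) = dc96

3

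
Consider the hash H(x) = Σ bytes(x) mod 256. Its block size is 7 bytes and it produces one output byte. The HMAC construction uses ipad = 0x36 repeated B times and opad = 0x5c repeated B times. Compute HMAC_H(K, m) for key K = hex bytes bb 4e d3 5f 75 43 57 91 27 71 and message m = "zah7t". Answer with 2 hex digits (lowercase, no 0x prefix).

ce

Key hex bytes bb 4e d3 5f 75 43 57 91 27 71 is 10 bytes > B = 7, so hash it first: H(key) = 73, then zero-pad to 7 bytes: K' = 73 00 00 00 00 00 00.
K' ⊕ ipad = 45 36 36 36 36 36 36.  K' ⊕ opad = 2f 5c 5c 5c 5c 5c 5c.
Inner input = (K'⊕ipad) ∥ m = 45 36 36 36 36 36 36 ∥ 7a 61 68 37 74.
Inner hash: sum = 69+54+54+54+54+54+54+122+97+104+55+116 = 887; mod 256 = 119 → 77.
Outer input = (K'⊕opad) ∥ inner = 2f 5c 5c 5c 5c 5c 5c ∥ 77.
Outer hash (tag): sum = 47+92+92+92+92+92+92+119 = 718; mod 256 = 206 → ce.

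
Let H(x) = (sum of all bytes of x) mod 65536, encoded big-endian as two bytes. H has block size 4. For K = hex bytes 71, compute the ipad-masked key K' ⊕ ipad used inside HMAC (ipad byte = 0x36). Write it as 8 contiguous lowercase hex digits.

47363636

Key hex bytes 71 is 1 byte ≤ B = 4; zero-pad to 4 bytes: K' = 71 00 00 00.
XOR each byte with 0x36: 71⊕36=47, 00⊕36=36, 00⊕36=36, 00⊕36=36.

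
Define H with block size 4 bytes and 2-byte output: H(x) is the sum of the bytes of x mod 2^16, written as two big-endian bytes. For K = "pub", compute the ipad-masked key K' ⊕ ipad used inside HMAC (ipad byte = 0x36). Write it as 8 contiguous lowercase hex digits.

46435436

Key "pub" = 70 75 62 is 3 bytes ≤ B = 4; zero-pad to 4 bytes: K' = 70 75 62 00.
XOR each byte with 0x36: 70⊕36=46, 75⊕36=43, 62⊕36=54, 00⊕36=36.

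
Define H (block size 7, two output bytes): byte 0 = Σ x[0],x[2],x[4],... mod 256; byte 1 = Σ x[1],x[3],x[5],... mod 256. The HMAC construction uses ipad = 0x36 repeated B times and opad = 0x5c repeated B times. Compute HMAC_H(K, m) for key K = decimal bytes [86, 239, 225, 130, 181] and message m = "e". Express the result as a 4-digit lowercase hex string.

Key decimal bytes [86, 239, 225, 130, 181] = 56 ef e1 82 b5 is 5 bytes ≤ B = 7; zero-pad to 7 bytes: K' = 56 ef e1 82 b5 00 00.
K' ⊕ ipad = 60 d9 d7 b4 83 36 36.  K' ⊕ opad = 0a b3 bd de e9 5c 5c.
Inner input = (K'⊕ipad) ∥ m = 60 d9 d7 b4 83 36 36 ∥ 65.
Inner hash: even-index sum = 496 mod 256 = 240; odd-index sum = 552 mod 256 = 40 → f0 28.
Outer input = (K'⊕opad) ∥ inner = 0a b3 bd de e9 5c 5c ∥ f0 28.
Outer hash (tag): even-index sum = 564 mod 256 = 52; odd-index sum = 733 mod 256 = 221 → 34 dd.

34dd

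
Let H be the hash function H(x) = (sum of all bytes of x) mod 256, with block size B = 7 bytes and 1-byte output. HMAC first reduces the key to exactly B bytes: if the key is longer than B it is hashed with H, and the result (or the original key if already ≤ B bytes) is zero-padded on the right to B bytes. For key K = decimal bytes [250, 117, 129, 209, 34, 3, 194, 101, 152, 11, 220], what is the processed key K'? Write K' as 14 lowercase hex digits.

8c000000000000

|K| = 11 > B = 7, so first hash the key.
H(K): sum = 250+117+129+209+34+3+194+101+152+11+220 = 1420; mod 256 = 140 → 8c.
Zero-pad H(K) = 8c to 7 bytes: K' = 8c 00 00 00 00 00 00.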